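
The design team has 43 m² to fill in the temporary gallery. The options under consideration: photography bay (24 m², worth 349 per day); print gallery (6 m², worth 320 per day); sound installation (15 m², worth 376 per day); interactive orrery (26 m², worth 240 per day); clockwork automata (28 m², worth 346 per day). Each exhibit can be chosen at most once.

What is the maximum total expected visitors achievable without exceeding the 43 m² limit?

Greedy by ratio would take print gallery + sound installation: 21 m² used, total 696.
The 6 m² tied up in print gallery is better spent on photography bay — total rises to 725 (39 m²).
No other feasible combination exceeds 725.

725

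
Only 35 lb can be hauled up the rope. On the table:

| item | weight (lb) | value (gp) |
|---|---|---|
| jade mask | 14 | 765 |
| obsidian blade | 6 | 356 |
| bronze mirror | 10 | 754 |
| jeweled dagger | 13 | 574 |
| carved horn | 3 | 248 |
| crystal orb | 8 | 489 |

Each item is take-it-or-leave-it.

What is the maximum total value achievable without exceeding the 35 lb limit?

2256

Ranking by ratio (value/lb): carved horn 82.67, bronze mirror 75.40, crystal orb 61.12, obsidian blade 59.33.
Taking the top-ratio items first gives obsidian blade + bronze mirror + carved horn + crystal orb for 1847 (27 lb).
Replace obsidian blade with jade mask: the trade gains 409 net, giving 2256 at 35 lb.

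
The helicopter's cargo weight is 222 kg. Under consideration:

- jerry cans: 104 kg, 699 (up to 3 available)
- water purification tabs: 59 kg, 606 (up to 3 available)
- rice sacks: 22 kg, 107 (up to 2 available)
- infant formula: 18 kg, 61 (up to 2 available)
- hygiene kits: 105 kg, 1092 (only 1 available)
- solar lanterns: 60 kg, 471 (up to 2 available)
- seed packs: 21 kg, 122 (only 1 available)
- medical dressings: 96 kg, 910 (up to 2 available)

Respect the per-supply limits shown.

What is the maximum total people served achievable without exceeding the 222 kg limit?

2124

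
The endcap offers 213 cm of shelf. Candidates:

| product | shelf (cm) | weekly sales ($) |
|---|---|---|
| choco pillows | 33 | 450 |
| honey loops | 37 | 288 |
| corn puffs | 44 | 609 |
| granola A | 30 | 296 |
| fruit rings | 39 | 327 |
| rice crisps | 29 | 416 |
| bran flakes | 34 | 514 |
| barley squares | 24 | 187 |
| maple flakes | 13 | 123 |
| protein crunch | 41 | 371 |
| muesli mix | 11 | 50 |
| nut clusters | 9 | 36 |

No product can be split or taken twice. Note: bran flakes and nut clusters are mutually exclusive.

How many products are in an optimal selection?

6

The maximum weekly sales within 213 cm is 2656.
For example choco pillows + corn puffs + granola A + rice crisps + bran flakes + protein crunch achieves it, using 211 cm.
Every optimal selection uses 6 products.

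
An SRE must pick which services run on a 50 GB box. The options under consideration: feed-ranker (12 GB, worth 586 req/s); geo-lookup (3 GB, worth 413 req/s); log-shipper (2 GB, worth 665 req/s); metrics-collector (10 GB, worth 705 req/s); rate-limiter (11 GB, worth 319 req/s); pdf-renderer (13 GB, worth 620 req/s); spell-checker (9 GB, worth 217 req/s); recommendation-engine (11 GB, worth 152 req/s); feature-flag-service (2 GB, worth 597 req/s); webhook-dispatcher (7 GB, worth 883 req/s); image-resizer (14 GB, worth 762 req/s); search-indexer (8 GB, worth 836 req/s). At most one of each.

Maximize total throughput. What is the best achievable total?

By throughput per GB: log-shipper 332.50, feature-flag-service 298.50, geo-lookup 137.67, webhook-dispatcher 126.14 lead.
Taking geo-lookup + log-shipper + metrics-collector + feature-flag-service + webhook-dispatcher + image-resizer + search-indexer: 46 GB used, 4861 in throughput.
Runner-up geo-lookup + log-shipper + pdf-renderer + feature-flag-service + webhook-dispatcher + image-resizer + search-indexer tops out at 4776.

4861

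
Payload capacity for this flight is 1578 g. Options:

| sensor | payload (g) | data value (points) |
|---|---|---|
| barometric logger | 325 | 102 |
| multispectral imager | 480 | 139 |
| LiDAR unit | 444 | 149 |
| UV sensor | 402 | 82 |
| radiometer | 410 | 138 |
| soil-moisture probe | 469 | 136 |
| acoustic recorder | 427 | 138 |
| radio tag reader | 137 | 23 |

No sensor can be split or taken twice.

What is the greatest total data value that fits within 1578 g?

Density check — radiometer 0.34, LiDAR unit 0.34, acoustic recorder 0.32, barometric logger 0.31 are the best per g.
Taking the top-ratio sensors first gives LiDAR unit + radiometer + acoustic recorder + radio tag reader for 448 (1418 g).
Dropping LiDAR unit and radio tag reader frees 581 g; slotting in barometric logger + UV sensor (727 g) lifts the total to 460 at 1564 g.
Next best is multispectral imager + LiDAR unit + radiometer + radio tag reader at 449 (1471 g) — short by 11.

460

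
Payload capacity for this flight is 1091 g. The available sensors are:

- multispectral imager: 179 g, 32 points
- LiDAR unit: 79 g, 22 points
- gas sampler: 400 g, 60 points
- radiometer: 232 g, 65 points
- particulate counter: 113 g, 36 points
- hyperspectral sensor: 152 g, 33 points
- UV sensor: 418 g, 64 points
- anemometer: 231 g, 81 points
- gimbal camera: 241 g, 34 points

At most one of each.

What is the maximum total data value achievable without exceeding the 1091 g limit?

271

Density check — anemometer 0.35, particulate counter 0.32, radiometer 0.28 are the best per g.
Taking the top-ratio sensors first gives multispectral imager + LiDAR unit + radiometer + particulate counter + hyperspectral sensor + anemometer for 269 (986 g).
Dropping multispectral imager frees 179 g; slotting in gimbal camera (241 g) lifts the total to 271 at 1048 g.
Next best is multispectral imager + LiDAR unit + radiometer + particulate counter + anemometer + gimbal camera at 270 (1075 g) — short by 1.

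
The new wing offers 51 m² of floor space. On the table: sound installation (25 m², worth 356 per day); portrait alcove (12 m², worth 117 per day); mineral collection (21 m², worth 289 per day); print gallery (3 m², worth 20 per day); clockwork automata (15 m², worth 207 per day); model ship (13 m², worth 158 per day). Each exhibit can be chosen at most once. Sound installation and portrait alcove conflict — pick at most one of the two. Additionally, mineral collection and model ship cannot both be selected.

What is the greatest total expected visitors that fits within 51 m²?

665

Taking the top-ratio exhibits first gives sound installation + print gallery + clockwork automata for 583 (43 m²).
Replace clockwork automata with mineral collection: the trade gains 82 net, giving 665 at 49 m².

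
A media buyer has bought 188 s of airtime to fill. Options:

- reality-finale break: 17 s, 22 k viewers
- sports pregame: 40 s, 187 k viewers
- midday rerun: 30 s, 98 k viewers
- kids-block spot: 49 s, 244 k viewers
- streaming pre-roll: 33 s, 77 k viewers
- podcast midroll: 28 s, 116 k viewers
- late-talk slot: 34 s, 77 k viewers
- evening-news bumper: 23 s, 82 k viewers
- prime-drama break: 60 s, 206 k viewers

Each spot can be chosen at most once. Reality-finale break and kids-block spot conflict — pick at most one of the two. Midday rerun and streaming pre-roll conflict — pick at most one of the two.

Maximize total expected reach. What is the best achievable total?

753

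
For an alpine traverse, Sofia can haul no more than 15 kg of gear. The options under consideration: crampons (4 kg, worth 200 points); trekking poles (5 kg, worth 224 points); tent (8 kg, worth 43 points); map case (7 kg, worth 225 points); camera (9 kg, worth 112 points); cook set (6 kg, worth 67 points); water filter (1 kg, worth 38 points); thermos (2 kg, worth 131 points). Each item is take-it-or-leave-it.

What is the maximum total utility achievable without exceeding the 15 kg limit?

618

A density-first pass picks crampons + trekking poles + water filter + thermos — 593 at 12 kg.
Dropping crampons frees 4 kg; slotting in map case (7 kg) lifts the total to 618 at 15 kg.
An exhaustive check of the 256 subsets confirms 618.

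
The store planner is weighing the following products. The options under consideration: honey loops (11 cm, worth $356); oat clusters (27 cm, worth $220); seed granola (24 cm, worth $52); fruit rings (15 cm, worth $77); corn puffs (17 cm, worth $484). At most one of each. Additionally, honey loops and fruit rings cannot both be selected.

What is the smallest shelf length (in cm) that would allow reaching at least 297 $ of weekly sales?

11

Minimise cm subject to total weekly sales ≥ 297.
honey loops reaches 356 using 11 cm.
Below 11 cm the best achievable stays under 297.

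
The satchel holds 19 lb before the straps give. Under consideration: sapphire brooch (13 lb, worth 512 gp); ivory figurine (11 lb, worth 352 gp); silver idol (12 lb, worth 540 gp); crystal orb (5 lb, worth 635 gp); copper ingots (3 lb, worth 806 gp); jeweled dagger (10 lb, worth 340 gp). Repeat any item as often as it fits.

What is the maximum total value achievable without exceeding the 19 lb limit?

4836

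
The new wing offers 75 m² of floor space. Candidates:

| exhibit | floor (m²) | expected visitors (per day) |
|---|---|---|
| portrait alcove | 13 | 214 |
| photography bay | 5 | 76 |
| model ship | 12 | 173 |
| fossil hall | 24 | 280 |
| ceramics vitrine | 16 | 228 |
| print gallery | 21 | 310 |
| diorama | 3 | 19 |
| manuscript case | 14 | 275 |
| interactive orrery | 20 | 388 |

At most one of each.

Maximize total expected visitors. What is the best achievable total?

Taking the top-ratio exhibits first gives portrait alcove + photography bay + print gallery + manuscript case + interactive orrery for 1263 (73 m²).
Dropping photography bay and print gallery frees 26 m²; slotting in model ship + ceramics vitrine (28 m²) lifts the total to 1278 at 75 m².

1278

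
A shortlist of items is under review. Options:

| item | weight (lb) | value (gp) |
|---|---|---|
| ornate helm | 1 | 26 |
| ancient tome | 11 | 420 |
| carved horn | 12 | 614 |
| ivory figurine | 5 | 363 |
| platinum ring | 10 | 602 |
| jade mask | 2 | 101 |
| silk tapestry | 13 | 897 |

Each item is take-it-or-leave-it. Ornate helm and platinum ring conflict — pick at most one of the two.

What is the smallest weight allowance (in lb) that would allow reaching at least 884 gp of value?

Need the lightest bundle worth ≥ 884.
silk tapestry reaches 897 using 13 lb.
Below 13 lb the best achievable stays under 884.

13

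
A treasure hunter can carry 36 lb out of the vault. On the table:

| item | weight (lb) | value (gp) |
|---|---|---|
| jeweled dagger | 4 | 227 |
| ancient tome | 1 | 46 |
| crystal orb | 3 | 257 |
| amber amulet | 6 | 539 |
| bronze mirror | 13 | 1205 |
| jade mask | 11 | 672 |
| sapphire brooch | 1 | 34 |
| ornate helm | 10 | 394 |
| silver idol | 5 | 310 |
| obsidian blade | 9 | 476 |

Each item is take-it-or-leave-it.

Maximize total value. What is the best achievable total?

2787

Filling by ratio: jeweled dagger + ancient tome + crystal orb + amber amulet + bronze mirror + sapphire brooch + silver idol for 2618, with 3 lb left unused.
Replace jeweled dagger and ancient tome and sapphire brooch with obsidian blade: the trade gains 169 net, giving 2787 at 36 lb.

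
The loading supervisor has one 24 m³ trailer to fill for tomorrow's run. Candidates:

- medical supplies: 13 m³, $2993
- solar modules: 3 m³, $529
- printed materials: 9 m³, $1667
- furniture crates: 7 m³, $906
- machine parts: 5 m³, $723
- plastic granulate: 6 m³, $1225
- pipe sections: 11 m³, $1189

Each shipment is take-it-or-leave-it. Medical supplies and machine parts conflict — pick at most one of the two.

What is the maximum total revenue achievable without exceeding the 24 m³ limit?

4747

Best packing: medical supplies + solar modules + plastic granulate — 22 m³, 4747 total.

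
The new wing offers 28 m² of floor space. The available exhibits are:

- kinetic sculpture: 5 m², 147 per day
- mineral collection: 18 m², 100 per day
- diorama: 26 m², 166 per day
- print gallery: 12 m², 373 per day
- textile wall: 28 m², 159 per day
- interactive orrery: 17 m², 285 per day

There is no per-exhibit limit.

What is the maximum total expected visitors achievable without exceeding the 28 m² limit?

Taking the top-ratio exhibits first gives 2×print gallery for 746 (24 m²).
Replace print gallery with 3×kinetic sculpture: the trade gains 68 net, giving 814 at 27 m².
The spare 1 m² is too small for any remaining exhibit, and no exchange beats 814.

814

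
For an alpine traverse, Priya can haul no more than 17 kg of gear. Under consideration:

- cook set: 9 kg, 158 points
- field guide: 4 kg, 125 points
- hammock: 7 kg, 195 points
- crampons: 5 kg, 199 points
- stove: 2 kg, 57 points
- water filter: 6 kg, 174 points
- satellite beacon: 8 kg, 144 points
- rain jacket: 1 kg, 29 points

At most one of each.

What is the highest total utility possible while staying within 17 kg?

555

The ratio heuristic lands on field guide + crampons + water filter + rain jacket (527) but leaves 1 kg idle.
Replace rain jacket with stove: the trade gains 28 net, giving 555 at 17 kg.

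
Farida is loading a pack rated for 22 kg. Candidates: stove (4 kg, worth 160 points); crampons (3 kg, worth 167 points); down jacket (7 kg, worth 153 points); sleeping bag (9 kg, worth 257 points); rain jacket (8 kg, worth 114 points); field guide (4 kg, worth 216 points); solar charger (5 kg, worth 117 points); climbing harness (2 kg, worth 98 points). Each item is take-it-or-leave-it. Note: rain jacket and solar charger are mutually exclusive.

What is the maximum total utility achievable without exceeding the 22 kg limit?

898

By utility per kg: crampons 55.67, field guide 54.00, climbing harness 49.00, stove 40.00 lead.
Best packing: stove + crampons + sleeping bag + field guide + climbing harness — 22 kg, 898 total.
An exhaustive check of the 256 subsets confirms 898.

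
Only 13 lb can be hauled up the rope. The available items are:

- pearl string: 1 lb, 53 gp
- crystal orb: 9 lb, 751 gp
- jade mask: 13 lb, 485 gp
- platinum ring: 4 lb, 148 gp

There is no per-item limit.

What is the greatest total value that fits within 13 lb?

963

Best packing: 4×pearl string + crystal orb — 13 lb, 963 total.
That's the maximum — no swap from here does better than 963.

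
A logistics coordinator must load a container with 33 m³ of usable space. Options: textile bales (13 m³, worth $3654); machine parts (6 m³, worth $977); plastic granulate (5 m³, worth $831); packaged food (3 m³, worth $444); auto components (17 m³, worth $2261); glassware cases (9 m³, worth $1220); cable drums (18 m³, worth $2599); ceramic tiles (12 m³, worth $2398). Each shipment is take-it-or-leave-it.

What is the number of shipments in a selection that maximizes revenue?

Best achievable revenue is 7327.
For example textile bales + plastic granulate + packaged food + ceramic tiles achieves it, using 33 m³.
Every optimal selection uses 4 shipments.

4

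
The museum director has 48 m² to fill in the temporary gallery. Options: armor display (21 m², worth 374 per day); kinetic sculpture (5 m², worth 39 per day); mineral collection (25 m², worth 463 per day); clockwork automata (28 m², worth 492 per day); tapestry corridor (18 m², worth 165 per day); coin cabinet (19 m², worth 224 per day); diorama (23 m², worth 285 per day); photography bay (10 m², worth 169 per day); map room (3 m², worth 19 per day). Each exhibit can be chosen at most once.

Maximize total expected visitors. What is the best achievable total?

Density check — mineral collection 18.52, armor display 17.81, clockwork automata 17.57 are the best per m².
Best packing: armor display + mineral collection — 46 m², 837 total.

837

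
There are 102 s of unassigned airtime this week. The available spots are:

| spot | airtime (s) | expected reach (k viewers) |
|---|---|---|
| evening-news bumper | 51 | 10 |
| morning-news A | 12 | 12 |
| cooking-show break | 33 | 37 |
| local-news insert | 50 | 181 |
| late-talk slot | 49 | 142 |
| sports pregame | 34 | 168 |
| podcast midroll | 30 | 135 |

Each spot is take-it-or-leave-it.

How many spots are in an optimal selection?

3

Optimal total is 361.
One optimal bundle: morning-news A + local-news insert + sports pregame (96 s).
Every optimal selection uses 3 spots.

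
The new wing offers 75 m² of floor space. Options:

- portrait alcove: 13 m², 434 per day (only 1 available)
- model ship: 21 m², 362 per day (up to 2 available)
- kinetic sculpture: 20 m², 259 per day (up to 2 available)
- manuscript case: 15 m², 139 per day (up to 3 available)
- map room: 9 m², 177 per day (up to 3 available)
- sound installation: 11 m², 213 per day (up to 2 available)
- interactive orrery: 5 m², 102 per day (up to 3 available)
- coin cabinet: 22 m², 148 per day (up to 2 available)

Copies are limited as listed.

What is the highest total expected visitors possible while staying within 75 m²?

Ranking by ratio (expected visitors/m²): portrait alcove 33.38, interactive orrery 20.40, map room 19.67.
A density-first pass picks portrait alcove + 3×map room + sound installation + 3×interactive orrery — 1484 at 66 m².
Replace 2×map room and interactive orrery with model ship + sound installation: the trade gains 119 net, giving 1603 at 75 m².

1603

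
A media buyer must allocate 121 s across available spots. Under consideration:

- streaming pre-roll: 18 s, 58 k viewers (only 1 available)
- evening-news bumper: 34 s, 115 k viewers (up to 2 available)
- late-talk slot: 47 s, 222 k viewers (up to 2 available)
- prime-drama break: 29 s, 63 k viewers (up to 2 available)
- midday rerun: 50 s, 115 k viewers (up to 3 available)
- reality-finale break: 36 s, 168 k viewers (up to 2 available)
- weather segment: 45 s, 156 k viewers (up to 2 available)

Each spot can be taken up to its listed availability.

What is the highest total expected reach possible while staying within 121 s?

558

Filling by ratio: streaming pre-roll + 2×late-talk slot for 502, with 9 s left unused.
Replace streaming pre-roll and late-talk slot with 2×reality-finale break: the trade gains 56 net, giving 558 at 119 s.
That's the maximum — no swap from here does better than 558.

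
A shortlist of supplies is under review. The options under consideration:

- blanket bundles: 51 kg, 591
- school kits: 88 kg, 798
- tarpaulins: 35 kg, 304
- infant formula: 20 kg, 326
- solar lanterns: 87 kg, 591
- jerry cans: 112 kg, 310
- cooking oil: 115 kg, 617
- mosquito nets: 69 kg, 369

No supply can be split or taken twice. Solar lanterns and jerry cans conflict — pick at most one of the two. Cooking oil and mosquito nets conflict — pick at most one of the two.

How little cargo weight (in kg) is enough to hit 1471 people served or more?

Minimise kg subject to total people served ≥ 1471.
blanket bundles + infant formula + solar lanterns reaches 1508 using 158 kg.
Any bundle with less than 158 kg falls short of 1471.

158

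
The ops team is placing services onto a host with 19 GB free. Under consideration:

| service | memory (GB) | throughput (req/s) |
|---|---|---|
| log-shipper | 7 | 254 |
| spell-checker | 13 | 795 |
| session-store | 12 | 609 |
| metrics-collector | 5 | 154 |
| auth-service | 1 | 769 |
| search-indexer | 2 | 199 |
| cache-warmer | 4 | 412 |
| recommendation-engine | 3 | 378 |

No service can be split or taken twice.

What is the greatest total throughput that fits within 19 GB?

Filling by ratio: log-shipper + auth-service + search-indexer + cache-warmer + recommendation-engine for 2012, with 2 GB left unused.
Replace log-shipper and cache-warmer with spell-checker: the trade gains 129 net, giving 2141 at 19 GB.
That's the maximum — no swap from here does better than 2141.

2141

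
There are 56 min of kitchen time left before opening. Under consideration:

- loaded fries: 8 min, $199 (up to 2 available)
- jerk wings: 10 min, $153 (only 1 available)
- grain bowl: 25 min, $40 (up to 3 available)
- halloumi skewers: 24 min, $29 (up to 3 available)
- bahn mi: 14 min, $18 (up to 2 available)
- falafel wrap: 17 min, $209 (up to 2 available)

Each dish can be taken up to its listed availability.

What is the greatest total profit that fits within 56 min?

816

A density-first pass picks 2×loaded fries + jerk wings + falafel wrap — 760 at 43 min.
Dropping jerk wings frees 10 min; slotting in falafel wrap (17 min) lifts the total to 816 at 50 min.
That's the maximum — no swap from here does better than 816.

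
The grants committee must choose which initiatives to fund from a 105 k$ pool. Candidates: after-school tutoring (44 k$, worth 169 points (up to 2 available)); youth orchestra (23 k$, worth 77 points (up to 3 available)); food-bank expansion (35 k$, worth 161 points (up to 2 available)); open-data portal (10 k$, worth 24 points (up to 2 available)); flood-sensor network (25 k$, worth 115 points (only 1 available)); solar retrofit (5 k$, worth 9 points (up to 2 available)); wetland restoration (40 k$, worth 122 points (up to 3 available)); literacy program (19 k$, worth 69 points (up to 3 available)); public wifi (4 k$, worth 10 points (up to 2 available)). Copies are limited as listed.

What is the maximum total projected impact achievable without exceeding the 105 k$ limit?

461

Ranking by ratio (projected impact/k$): food-bank expansion 4.60, flood-sensor network 4.60, after-school tutoring 3.84, literacy program 3.63.
Filling by ratio: 2×food-bank expansion + flood-sensor network + 2×public wifi for 457, with 2 k$ left unused.
Replace 2×public wifi with open-data portal: the trade gains 4 net, giving 461 at 105 k$.
That's the maximum — no swap from here does better than 461.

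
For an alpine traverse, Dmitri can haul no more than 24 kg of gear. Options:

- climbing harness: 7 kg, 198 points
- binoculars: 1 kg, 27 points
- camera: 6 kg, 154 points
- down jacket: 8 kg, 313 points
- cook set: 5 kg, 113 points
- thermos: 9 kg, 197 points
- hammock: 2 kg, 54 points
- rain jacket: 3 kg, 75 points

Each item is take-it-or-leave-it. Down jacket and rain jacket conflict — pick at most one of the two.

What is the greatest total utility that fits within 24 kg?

746

Best packing: climbing harness + binoculars + camera + down jacket + hammock — 24 kg, 746 total.
An exhaustive check of the 256 subsets confirms 746.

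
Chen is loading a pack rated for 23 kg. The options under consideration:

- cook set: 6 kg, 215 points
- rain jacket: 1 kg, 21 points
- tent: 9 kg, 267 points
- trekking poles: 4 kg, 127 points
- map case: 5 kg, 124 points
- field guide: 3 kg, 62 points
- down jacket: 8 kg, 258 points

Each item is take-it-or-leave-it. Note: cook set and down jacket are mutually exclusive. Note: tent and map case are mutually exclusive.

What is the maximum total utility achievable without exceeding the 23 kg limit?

By utility per kg: cook set 35.83, down jacket 32.25, trekking poles 31.75 lead.
Best packing: cook set + rain jacket + tent + trekking poles + field guide — 23 kg, 692 total.
The closest alternative, rain jacket + tent + trekking poles + down jacket, reaches only 673.

692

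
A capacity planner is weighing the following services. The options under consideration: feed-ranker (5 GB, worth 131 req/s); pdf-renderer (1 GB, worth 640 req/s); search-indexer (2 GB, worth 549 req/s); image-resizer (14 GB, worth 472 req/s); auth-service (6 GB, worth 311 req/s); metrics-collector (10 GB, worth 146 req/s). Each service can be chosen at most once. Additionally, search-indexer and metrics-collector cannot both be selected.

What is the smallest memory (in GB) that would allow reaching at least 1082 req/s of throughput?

3

Minimise GB subject to total throughput ≥ 1082.
pdf-renderer + search-indexer: 1189 throughput at 3 GB.
Any bundle with less than 3 GB falls short of 1082.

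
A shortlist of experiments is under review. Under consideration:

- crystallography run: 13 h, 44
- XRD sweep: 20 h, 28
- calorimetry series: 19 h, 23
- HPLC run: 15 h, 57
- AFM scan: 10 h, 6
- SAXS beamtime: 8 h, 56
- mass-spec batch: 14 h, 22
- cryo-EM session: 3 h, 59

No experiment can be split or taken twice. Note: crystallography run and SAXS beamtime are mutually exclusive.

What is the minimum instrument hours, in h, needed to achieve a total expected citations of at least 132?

Need the lightest bundle worth ≥ 132.
SAXS beamtime + mass-spec batch + cryo-EM session reaches 137 using 25 h.
No combination under 25 h hits 132.

25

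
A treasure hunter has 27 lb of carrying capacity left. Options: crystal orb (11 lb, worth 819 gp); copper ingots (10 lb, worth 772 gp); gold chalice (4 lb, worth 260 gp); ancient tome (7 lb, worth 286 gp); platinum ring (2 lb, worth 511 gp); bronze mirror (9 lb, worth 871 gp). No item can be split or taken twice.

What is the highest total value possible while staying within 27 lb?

By value per lb: platinum ring 255.50, bronze mirror 96.78, copper ingots 77.20 lead.
Greedy by ratio would take copper ingots + gold chalice + platinum ring + bronze mirror: 25 lb used, total 2414.
Replace copper ingots with crystal orb: the trade gains 47 net, giving 2461 at 26 lb.

2461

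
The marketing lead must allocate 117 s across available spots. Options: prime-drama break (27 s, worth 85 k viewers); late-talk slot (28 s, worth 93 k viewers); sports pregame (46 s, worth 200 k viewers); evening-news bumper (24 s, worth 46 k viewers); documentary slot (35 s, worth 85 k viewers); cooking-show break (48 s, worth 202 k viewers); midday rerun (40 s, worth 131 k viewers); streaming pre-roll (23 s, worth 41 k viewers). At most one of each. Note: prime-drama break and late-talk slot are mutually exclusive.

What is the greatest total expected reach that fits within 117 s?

By expected reach per s: sports pregame 4.35, cooking-show break 4.21, late-talk slot 3.32, midday rerun 3.27 lead.
Sports pregame + cooking-show break + streaming pre-roll uses 117 of the 117 s and totals 443.

443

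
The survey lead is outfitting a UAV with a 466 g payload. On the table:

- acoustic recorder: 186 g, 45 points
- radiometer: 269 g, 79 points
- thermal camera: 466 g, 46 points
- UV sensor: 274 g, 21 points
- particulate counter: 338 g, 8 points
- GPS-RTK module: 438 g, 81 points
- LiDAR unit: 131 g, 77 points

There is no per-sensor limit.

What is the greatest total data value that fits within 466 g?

Taking 3×LiDAR unit: 393 g used, 231 in data value.

231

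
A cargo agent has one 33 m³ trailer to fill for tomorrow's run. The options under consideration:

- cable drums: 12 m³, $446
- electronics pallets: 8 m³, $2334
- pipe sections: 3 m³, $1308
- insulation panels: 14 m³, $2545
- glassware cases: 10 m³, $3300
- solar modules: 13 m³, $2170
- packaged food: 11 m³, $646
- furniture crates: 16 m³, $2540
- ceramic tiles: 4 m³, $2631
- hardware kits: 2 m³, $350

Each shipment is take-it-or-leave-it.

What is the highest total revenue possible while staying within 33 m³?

Ranking by ratio (revenue/m³): ceramic tiles 657.75, pipe sections 436.00, glassware cases 330.00.
The ratio heuristic lands on electronics pallets + pipe sections + glassware cases + ceramic tiles + hardware kits (9923) but leaves 6 m³ idle.
Dropping electronics pallets frees 8 m³; slotting in insulation panels (14 m³) lifts the total to 10134 at 33 m³.

10134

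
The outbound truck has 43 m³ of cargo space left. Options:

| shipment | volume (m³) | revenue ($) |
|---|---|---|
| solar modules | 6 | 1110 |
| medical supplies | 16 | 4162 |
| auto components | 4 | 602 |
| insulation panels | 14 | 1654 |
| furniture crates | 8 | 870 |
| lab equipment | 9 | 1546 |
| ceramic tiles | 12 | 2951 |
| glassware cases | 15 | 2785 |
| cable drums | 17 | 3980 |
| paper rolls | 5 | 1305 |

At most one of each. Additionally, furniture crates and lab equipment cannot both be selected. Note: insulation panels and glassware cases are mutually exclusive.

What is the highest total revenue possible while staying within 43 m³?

Taking solar modules + medical supplies + auto components + ceramic tiles + paper rolls: 43 m³ used, 10130 in revenue.
Nothing else feasible within 43 m³ beats 10130.

10130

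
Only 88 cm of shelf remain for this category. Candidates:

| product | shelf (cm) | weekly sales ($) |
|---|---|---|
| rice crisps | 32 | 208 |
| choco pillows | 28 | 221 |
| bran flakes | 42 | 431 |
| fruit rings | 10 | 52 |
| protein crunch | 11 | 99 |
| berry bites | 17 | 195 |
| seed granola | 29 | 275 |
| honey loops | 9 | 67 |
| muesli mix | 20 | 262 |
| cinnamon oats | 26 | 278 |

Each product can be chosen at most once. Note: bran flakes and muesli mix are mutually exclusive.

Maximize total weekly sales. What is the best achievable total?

The ratio heuristic lands on protein crunch + berry bites + honey loops + muesli mix + cinnamon oats (901) but leaves 5 cm idle.
Replace berry bites and honey loops with seed granola: the trade gains 13 net, giving 914 at 86 cm.
Next best is bran flakes + berry bites + cinnamon oats at 904 (85 cm) — short by 10.

914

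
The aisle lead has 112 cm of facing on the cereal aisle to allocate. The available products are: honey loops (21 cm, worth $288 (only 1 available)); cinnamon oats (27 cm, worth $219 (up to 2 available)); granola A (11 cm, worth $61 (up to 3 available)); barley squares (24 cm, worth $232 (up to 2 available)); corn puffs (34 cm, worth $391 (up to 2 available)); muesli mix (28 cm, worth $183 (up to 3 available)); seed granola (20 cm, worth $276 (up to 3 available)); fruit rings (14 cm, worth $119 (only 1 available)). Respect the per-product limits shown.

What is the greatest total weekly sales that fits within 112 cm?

The ratio heuristic lands on honey loops + barley squares + 3×seed granola (1348) but leaves 7 cm idle.
Dropping barley squares and seed granola frees 44 cm; slotting in corn puffs + fruit rings (48 cm) lifts the total to 1350 at 109 cm.

1350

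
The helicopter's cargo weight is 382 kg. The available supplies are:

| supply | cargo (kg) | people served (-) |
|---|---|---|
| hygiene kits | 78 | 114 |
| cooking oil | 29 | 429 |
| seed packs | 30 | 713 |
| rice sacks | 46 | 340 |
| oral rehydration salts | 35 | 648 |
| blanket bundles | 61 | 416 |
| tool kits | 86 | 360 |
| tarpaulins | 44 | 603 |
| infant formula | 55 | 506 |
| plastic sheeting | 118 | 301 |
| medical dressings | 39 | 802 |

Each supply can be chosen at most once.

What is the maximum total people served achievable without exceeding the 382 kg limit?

Taking the top-ratio supplies first gives cooking oil + seed packs + rice sacks + oral rehydration salts + blanket bundles + tarpaulins + infant formula + medical dressings for 4457 (339 kg).
Replace rice sacks with tool kits: the trade gains 20 net, giving 4477 at 379 kg.

4477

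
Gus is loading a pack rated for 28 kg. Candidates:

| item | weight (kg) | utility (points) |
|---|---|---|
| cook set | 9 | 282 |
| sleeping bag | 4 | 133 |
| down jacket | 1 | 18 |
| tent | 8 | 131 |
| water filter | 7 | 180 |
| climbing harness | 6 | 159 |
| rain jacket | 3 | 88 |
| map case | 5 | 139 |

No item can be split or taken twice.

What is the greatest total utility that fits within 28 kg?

822

Density check — sleeping bag 33.25, cook set 31.33, rain jacket 29.33, map case 27.80 are the best per kg.
Taking the top-ratio items first gives cook set + sleeping bag + down jacket + climbing harness + rain jacket + map case for 819 (28 kg).
The 7 kg tied up in down jacket and climbing harness is better spent on water filter — total rises to 822 (28 kg).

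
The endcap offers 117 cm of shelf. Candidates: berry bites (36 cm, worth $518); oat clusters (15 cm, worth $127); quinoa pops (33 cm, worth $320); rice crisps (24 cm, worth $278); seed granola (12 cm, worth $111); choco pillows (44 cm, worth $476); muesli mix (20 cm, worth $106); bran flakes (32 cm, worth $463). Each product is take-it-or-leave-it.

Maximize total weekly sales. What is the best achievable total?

1457

Density check — bran flakes 14.47, berry bites 14.39, rice crisps 11.58, choco pillows 10.82 are the best per cm.
A density-first pass picks berry bites + rice crisps + seed granola + bran flakes — 1370 at 104 cm.
The 36 cm tied up in rice crisps and seed granola is better spent on choco pillows — total rises to 1457 (112 cm).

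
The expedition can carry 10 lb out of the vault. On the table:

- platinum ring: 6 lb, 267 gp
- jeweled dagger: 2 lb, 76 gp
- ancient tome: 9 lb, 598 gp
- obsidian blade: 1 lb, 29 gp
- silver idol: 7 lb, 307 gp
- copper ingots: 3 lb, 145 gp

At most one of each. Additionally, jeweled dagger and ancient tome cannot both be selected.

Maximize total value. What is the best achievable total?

627

Ancient tome + obsidian blade uses 10 of the 10 lb and totals 627.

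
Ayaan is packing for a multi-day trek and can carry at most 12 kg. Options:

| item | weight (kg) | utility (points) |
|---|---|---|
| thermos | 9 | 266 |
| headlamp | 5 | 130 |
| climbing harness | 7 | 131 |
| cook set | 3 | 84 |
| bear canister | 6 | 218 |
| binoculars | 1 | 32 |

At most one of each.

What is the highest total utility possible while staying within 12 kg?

380

Filling by ratio: cook set + bear canister + binoculars for 334, with 2 kg left unused.
The 3 kg tied up in cook set is better spent on headlamp — total rises to 380 (12 kg).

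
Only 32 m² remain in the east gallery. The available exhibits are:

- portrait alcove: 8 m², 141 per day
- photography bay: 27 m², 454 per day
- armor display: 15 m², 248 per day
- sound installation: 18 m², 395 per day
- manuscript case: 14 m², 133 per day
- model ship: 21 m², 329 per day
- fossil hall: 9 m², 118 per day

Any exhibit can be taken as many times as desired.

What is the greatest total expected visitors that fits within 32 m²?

564

Density check — sound installation 21.94, portrait alcove 17.62, photography bay 16.81 are the best per m².
A density-first pass picks portrait alcove + sound installation — 536 at 26 m².
Dropping sound installation frees 18 m²; slotting in 3×portrait alcove (24 m²) lifts the total to 564 at 32 m².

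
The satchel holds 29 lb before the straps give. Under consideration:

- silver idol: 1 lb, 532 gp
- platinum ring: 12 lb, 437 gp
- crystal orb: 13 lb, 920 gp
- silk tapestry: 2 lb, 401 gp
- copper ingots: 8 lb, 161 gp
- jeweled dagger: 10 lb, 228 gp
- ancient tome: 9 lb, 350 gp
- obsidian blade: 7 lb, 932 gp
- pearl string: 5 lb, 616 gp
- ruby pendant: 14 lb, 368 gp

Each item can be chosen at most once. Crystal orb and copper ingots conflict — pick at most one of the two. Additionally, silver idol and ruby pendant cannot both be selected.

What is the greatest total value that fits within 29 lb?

Best packing: silver idol + crystal orb + silk tapestry + obsidian blade + pearl string — 28 lb, 3401 total.
An exhaustive check of the 1024 subsets confirms 3401.

3401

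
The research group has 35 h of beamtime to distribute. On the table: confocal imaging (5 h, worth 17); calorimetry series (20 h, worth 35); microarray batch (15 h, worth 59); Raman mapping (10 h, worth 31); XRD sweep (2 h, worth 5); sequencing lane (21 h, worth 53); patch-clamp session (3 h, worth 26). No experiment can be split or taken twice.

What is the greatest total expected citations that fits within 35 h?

138

Density check — patch-clamp session 8.67, microarray batch 3.93, confocal imaging 3.40 are the best per h.
Taking confocal imaging + microarray batch + Raman mapping + XRD sweep + patch-clamp session: 35 h used, 138 in expected citations.
Nothing else within 35 h beats 138.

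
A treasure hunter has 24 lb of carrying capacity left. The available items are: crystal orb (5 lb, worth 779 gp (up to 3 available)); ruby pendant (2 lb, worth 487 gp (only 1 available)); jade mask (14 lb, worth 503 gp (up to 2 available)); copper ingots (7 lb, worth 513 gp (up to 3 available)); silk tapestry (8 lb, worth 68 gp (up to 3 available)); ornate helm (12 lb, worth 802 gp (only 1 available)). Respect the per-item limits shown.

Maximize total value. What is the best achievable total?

The ratio ordering already packs tightly: 3×crystal orb + ruby pendant + copper ingots, 24 lb, 3337.
No other feasible combination exceeds 3337.

3337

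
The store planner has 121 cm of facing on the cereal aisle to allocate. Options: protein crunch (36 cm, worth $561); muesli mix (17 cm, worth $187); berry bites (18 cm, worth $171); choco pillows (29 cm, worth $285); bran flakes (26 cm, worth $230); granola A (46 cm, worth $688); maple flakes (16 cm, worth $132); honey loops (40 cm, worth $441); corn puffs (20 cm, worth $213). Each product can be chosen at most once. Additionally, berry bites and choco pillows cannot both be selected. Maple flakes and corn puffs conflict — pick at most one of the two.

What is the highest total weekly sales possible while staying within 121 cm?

1649

The ratio ordering already packs tightly: protein crunch + muesli mix + granola A + corn puffs, 119 cm, 1649.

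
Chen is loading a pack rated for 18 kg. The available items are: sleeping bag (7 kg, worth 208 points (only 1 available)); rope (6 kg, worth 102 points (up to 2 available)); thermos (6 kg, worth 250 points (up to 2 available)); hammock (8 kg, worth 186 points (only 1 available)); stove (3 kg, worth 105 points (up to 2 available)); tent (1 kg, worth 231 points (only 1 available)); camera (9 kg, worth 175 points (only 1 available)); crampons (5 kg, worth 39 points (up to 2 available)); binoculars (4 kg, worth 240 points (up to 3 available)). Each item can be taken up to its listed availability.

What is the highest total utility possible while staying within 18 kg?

Filling by ratio: stove + tent + 3×binoculars for 1056, with 2 kg left unused.
Replace binoculars with thermos: the trade gains 10 net, giving 1066 at 18 kg.
Nothing else within 18 kg beats 1066.

1066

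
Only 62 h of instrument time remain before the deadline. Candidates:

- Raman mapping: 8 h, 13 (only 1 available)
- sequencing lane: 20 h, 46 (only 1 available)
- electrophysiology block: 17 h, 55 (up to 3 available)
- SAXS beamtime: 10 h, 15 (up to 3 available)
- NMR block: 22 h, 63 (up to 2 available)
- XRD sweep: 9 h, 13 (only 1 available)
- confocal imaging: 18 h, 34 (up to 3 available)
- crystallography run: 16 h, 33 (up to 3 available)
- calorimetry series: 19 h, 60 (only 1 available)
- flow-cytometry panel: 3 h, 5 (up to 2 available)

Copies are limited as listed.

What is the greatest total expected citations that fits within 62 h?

183

Ranking by ratio (expected citations/h): electrophysiology block 3.24, calorimetry series 3.16, NMR block 2.86, sequencing lane 2.30.
A density-first pass picks 3×electrophysiology block + 2×flow-cytometry panel — 175 at 57 h.
The 17 h tied up in electrophysiology block is better spent on NMR block — total rises to 183 (62 h).
That's the maximum — no swap from here does better than 183.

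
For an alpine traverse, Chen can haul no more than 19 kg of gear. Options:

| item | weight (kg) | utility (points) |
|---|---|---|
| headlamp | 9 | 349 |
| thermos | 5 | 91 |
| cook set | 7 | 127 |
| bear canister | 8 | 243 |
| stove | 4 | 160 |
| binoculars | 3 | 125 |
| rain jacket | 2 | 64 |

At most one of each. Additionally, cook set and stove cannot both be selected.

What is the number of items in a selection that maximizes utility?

4

Best achievable utility is 698.
For example headlamp + stove + binoculars + rain jacket achieves it, using 18 kg.
All optima have 4 items.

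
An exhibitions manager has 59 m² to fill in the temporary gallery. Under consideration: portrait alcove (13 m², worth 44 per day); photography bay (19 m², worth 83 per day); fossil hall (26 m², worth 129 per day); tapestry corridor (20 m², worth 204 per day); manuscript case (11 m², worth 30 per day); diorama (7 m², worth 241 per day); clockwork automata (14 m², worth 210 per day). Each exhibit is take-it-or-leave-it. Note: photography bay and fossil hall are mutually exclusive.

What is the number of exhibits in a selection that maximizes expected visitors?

4

Optimal total is 699.
For example portrait alcove + tapestry corridor + diorama + clockwork automata achieves it, using 54 m².
All optima have 4 exhibits.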